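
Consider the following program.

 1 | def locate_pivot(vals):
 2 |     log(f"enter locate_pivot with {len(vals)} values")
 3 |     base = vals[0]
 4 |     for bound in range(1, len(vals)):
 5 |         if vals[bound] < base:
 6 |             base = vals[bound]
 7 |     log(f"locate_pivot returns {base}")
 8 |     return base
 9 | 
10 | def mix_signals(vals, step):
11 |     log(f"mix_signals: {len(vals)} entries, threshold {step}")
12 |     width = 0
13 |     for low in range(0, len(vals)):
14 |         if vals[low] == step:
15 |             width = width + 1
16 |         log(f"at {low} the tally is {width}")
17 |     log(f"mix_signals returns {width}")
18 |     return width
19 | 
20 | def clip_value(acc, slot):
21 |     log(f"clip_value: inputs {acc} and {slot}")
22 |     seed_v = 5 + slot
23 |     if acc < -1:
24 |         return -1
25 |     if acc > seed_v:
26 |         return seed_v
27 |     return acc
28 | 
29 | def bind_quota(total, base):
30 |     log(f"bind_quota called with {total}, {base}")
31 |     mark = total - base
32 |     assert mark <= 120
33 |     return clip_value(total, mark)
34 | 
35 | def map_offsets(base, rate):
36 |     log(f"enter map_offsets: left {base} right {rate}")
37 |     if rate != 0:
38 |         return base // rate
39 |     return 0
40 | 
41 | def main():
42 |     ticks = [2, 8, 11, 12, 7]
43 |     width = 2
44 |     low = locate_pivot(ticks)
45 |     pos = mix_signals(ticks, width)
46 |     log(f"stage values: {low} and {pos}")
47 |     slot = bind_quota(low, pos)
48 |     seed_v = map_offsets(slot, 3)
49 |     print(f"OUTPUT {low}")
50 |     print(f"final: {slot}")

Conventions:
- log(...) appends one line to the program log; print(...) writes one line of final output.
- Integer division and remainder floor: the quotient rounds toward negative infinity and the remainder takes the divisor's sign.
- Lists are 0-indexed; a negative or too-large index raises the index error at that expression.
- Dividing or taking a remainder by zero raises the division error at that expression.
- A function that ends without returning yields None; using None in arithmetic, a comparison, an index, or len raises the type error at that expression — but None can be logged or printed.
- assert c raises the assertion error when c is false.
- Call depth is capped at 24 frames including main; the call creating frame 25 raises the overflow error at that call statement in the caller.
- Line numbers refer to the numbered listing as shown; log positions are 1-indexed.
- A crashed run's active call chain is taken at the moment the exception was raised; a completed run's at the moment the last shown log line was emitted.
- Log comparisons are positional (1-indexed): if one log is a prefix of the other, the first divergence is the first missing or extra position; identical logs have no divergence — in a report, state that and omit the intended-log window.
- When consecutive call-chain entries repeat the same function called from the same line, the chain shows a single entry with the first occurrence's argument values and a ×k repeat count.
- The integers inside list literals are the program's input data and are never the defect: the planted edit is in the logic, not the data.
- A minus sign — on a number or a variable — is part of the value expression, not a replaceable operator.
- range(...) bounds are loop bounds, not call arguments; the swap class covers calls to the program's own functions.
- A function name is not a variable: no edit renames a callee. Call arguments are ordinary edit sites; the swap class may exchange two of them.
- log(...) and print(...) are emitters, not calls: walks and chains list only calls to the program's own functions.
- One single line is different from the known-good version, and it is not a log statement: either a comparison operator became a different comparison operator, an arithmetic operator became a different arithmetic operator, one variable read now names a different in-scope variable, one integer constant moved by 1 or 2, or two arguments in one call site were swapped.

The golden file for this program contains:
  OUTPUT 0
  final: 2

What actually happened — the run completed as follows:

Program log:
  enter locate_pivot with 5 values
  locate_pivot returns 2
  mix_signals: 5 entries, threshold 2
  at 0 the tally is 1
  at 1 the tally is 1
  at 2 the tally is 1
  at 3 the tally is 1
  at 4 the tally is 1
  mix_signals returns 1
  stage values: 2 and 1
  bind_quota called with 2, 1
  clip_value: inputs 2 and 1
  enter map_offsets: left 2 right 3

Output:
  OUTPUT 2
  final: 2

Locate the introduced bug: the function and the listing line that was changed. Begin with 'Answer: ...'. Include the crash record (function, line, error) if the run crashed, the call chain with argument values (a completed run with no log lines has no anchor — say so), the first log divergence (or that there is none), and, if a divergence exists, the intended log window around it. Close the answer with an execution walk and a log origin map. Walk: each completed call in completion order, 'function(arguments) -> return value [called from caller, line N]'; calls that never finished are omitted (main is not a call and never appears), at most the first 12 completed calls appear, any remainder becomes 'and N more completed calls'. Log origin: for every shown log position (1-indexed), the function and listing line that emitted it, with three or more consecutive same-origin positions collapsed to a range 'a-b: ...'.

Answer: the defect is in main at line 49.
Key observation: Nothing in the log betrays the bug — only the output does.
Call chain: main -> map_offsets(2, 3) (called at line 48).
First divergence: there is none — every log position agrees.
Execution walk:
  locate_pivot([2, 8, 11, 12, 7]) -> 2  [called from main, line 44]
  mix_signals([2, 8, 11, 12, 7], 2) -> 1  [called from main, line 45]
  clip_value(2, 1) -> 2  [called from bind_quota, line 33]
  bind_quota(2, 1) -> 2  [called from main, line 47]
  map_offsets(2, 3) -> 0  [called from main, line 48]
Log line origins:
  1: from locate_pivot, line 2
  2: from locate_pivot, line 7
  3: from mix_signals, line 11
  4-8: from mix_signals, line 16
  9: from mix_signals, line 17
  10: from main, line 46
  11: from bind_quota, line 30
  12: from clip_value, line 21
  13: from map_offsets, line 36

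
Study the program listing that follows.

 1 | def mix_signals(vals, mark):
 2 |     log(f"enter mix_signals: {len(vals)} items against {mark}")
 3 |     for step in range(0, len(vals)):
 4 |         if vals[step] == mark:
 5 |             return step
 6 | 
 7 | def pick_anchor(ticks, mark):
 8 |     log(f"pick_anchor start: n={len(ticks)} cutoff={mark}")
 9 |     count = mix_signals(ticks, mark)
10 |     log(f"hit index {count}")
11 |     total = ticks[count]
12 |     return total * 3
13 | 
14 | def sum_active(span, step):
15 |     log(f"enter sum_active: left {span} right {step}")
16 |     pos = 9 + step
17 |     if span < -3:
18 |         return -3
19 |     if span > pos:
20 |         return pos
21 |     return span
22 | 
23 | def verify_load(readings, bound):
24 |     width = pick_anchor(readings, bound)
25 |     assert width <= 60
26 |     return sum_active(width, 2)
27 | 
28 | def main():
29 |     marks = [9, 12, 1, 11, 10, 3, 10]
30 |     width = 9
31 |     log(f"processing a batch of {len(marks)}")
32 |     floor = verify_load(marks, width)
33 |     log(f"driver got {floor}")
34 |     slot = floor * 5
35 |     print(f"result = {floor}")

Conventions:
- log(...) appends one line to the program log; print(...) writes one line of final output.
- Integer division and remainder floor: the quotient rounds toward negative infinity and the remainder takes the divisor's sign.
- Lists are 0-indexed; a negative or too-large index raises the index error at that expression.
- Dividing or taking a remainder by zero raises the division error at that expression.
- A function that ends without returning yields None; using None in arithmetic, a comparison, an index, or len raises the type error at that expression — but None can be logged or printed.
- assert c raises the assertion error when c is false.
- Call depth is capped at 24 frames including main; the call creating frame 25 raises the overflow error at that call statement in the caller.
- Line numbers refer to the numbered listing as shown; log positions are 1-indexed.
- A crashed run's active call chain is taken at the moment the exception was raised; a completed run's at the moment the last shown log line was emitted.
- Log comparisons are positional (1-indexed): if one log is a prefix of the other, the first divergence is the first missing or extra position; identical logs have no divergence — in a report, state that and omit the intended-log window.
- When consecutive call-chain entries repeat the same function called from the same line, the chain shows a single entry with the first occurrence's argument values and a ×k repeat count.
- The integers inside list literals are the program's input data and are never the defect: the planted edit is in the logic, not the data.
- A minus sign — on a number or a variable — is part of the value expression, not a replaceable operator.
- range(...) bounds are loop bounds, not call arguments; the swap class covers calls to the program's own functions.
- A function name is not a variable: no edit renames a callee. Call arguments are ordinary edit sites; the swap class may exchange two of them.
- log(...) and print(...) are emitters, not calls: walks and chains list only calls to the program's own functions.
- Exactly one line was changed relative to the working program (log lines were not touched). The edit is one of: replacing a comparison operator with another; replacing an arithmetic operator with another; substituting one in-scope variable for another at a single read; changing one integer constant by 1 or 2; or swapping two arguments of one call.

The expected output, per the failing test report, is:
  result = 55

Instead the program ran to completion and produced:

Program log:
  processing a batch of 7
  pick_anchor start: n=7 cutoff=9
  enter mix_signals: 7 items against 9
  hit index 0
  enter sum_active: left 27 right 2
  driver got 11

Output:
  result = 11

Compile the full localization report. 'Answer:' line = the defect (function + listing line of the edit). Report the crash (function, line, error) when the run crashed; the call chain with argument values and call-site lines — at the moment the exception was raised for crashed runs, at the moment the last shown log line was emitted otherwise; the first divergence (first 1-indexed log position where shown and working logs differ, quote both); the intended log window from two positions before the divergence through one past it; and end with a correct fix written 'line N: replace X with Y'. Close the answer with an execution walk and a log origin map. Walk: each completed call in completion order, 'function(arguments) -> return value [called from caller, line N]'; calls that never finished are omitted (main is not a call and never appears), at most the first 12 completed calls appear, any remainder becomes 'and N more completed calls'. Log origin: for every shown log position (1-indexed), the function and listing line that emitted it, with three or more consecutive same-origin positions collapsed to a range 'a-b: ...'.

Answer: the defect is in main at line 35.
Core observation: The two runs log identically and part ways only at the printed values.
Call chain: main.
First divergence: none (the log streams are identical).
Execution walk:
  mix_signals([9, 12, 1, 11, 10, 3, 10], 9) -> 0  [called from pick_anchor, line 9]
  pick_anchor([9, 12, 1, 11, 10, 3, 10], 9) -> 27  [called from verify_load, line 24]
  sum_active(27, 2) -> 11  [called from verify_load, line 26]
  verify_load([9, 12, 1, 11, 10, 3, 10], 9) -> 11  [called from main, line 32]
Log origin:
  1: emitted by main (line 31)
  2: emitted by pick_anchor (line 8)
  3: emitted by mix_signals (line 2)
  4: emitted by pick_anchor (line 10)
  5: emitted by sum_active (line 15)
  6: emitted by main (line 33)
A correct fix: line 35: replace `floor` with `slot`.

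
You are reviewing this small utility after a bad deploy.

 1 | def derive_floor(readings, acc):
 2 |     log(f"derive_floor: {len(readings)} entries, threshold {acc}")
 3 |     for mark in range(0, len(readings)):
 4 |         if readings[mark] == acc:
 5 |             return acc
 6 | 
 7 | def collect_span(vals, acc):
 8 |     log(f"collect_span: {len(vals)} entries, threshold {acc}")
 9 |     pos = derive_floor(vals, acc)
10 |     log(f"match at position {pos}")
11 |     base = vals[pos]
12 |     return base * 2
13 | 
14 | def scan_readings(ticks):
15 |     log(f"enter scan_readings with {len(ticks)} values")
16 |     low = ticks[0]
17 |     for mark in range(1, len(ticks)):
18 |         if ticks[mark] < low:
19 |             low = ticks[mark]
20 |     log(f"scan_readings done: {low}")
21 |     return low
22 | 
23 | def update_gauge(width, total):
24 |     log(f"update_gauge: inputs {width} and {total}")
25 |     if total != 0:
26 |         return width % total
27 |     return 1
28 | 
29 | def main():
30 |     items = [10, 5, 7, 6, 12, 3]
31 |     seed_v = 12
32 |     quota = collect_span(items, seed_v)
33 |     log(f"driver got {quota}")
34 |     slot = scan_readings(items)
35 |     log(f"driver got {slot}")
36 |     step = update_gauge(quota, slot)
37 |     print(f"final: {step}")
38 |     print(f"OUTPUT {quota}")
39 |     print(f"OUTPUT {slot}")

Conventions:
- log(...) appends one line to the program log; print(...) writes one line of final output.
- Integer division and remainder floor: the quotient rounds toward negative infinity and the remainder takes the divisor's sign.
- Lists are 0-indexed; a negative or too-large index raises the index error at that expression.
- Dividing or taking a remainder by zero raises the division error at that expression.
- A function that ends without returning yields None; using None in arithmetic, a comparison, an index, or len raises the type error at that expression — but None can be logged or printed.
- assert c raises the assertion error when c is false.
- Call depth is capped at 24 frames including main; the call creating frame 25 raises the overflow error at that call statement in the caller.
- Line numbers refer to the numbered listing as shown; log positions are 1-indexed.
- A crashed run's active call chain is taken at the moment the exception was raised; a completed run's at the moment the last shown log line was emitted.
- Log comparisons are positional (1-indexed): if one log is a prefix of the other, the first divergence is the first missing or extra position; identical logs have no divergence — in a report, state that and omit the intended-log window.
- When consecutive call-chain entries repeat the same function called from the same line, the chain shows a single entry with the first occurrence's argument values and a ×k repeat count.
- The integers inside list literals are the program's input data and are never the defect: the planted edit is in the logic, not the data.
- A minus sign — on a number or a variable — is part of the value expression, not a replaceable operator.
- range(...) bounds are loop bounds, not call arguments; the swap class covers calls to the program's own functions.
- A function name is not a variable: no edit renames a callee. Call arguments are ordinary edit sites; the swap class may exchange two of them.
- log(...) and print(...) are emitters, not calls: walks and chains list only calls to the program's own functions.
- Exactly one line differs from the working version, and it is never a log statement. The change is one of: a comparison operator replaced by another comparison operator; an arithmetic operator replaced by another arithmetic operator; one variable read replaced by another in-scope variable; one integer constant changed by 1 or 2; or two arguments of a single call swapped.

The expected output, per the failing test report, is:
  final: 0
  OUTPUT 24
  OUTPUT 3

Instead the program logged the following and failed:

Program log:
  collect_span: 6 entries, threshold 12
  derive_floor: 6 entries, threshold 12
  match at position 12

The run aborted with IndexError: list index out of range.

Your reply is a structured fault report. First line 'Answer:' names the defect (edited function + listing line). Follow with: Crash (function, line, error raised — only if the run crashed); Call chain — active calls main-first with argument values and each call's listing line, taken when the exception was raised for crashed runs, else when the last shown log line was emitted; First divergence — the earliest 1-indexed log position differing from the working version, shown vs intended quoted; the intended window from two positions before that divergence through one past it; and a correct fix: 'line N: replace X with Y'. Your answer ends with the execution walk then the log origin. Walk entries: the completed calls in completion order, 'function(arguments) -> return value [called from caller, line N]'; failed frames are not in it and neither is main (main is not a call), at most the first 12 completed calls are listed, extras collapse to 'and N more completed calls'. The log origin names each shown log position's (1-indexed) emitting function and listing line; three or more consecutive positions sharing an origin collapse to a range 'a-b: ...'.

Answer: the defect is in derive_floor at line 5.
Key fact: The log first diverges at position 3: the faulty run prints 'match at position 12' where the working version prints 'match at position 4'.
Crash: collect_span, line 11, IndexError.
Call chain: main -> collect_span([10, 5, 7, 6, 12, 3], 12) (called at line 32).
First divergence: position 3; shown 'match at position 12' vs intended 'match at position 4'.
Intended log window:
  1: collect_span: 6 entries, threshold 12
  2: derive_floor: 6 entries, threshold 12
  3: match at position 4
  4: driver got 24
Execution walk:
  derive_floor([10, 5, 7, 6, 12, 3], 12) -> 12  [called from collect_span, line 9]
Log origins:
  1: from collect_span, line 8
  2: from derive_floor, line 2
  3: from collect_span, line 10
A correct fix: line 5: replace `acc` with `mark`.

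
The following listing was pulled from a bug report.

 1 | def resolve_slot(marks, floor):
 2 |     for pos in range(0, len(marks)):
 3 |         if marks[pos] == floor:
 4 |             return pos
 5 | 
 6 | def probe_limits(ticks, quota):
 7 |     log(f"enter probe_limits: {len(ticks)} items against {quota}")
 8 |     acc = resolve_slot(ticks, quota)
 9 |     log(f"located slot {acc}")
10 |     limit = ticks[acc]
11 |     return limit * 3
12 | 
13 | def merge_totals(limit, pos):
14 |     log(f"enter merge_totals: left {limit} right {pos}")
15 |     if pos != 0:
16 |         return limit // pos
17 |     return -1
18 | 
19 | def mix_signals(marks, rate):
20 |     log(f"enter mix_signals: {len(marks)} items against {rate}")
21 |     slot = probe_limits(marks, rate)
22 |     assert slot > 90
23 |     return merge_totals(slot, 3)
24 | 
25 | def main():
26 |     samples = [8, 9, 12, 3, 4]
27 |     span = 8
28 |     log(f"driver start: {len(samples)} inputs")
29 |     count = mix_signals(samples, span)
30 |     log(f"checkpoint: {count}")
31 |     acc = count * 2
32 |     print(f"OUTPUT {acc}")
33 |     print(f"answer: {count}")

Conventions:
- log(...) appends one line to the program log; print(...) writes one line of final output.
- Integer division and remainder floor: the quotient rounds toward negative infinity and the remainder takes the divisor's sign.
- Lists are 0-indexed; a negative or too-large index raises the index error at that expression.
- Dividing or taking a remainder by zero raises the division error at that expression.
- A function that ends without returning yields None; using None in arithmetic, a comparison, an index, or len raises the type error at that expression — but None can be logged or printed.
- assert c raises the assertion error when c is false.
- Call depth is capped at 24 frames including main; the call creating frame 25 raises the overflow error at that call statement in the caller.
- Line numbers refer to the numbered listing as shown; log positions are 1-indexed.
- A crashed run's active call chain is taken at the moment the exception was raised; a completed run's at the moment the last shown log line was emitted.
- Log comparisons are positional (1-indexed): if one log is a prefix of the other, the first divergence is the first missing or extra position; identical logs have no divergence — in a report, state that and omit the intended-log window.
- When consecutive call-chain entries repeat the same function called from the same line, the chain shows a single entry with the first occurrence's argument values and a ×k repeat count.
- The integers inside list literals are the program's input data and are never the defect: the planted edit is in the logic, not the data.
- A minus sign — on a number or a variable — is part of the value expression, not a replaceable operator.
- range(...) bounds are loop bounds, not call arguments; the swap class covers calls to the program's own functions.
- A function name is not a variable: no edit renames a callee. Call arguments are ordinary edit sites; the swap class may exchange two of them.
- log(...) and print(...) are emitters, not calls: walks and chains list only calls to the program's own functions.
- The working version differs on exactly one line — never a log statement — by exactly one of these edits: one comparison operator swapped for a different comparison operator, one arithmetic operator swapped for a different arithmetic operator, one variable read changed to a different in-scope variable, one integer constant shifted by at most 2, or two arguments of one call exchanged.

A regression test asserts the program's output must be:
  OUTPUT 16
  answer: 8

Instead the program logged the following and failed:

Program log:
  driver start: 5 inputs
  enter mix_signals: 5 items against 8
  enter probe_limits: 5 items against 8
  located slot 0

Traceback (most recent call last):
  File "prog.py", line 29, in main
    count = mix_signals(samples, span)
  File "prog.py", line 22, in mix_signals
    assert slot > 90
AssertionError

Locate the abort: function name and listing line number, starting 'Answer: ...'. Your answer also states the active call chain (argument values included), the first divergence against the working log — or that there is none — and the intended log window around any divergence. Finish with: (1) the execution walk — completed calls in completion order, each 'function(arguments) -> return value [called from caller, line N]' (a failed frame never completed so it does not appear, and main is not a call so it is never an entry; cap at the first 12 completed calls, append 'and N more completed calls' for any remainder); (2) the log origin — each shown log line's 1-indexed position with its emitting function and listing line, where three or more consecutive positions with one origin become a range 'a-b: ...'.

Answer: the error was raised in mix_signals, line 22.
Key observation: The faulty run's log stops after 4 lines; the working version's next line would be 'enter merge_totals: left 24 right 3'.
Call chain: main -> mix_signals([8, 9, 12, 3, 4], 8) (called at line 29).
First divergence: position 5 (shown log ended at 4 lines; the working version continues: 'enter merge_totals: left 24 right 3').
Intended log window:
  3: enter probe_limits: 5 items against 8
  4: located slot 0
  5: enter merge_totals: left 24 right 3
  6: checkpoint: 8
Execution walk:
  resolve_slot([8, 9, 12, 3, 4], 8) -> 0  [called from probe_limits, line 8]
  probe_limits([8, 9, 12, 3, 4], 8) -> 24  [called from mix_signals, line 21]
Log line origins:
  1: logged in main at line 28
  2: logged in mix_signals at line 20
  3: logged in probe_limits at line 7
  4: logged in probe_limits at line 9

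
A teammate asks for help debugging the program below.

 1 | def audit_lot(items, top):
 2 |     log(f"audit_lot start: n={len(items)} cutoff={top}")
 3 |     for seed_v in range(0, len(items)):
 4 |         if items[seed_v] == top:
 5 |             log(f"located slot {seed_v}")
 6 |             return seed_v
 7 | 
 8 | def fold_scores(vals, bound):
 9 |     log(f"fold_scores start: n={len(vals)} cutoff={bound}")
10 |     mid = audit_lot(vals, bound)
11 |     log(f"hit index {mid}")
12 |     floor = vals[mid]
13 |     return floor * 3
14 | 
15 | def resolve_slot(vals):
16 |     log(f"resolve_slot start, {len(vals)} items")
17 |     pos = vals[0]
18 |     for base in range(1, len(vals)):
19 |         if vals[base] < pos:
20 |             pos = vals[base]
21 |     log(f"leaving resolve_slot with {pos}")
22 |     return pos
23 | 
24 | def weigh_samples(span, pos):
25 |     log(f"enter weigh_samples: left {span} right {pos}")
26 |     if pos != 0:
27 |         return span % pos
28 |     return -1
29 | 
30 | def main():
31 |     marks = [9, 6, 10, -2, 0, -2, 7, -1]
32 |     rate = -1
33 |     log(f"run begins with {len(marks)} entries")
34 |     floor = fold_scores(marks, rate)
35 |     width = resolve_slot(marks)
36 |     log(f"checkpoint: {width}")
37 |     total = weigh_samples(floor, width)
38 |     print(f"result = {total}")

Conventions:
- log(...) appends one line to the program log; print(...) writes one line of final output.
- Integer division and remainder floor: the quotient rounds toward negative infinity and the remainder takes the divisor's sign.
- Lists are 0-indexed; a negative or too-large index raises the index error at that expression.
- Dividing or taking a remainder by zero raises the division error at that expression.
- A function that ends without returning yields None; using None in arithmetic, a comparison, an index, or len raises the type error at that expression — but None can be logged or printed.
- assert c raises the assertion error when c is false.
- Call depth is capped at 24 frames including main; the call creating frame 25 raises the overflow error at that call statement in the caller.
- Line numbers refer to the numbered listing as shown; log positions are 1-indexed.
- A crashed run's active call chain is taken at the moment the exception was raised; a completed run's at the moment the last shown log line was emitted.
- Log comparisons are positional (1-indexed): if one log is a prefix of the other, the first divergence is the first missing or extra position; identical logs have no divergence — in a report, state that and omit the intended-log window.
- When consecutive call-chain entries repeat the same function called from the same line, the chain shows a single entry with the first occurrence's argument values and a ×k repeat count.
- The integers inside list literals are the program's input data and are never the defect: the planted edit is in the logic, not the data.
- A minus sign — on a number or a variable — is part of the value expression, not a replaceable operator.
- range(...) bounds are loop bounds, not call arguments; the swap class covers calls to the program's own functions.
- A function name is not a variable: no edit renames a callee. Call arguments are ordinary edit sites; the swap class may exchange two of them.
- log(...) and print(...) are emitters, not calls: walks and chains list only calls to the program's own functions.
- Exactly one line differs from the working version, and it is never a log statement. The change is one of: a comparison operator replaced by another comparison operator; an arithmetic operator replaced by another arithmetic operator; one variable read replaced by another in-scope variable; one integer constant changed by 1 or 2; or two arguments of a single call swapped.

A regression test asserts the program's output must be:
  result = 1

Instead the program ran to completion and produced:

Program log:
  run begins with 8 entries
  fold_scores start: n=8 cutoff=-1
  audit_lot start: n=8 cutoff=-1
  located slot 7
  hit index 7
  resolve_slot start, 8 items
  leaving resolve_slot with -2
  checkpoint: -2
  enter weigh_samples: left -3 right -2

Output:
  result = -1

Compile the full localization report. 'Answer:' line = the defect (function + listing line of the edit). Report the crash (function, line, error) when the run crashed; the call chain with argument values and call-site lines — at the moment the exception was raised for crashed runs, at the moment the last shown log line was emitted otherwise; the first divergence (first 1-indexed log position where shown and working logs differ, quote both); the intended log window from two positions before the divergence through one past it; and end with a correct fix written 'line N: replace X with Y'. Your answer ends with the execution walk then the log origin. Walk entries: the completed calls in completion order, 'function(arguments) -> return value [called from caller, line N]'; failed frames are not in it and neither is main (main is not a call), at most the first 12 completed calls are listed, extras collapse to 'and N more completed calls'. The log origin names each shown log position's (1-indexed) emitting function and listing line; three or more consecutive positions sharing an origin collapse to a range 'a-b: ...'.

Answer: the defect is in weigh_samples at line 27.
The tell: Nothing in the log betrays the bug — only the output does.
Call chain: main -> weigh_samples(-3, -2) (called at line 37).
First divergence: there is none — every log position agrees.
Execution walk:
  audit_lot([9, 6, 10, -2, 0, -2, 7, -1], -1) -> 7  [called from fold_scores, line 10]
  fold_scores([9, 6, 10, -2, 0, -2, 7, -1], -1) -> -3  [called from main, line 34]
  resolve_slot([9, 6, 10, -2, 0, -2, 7, -1]) -> -2  [called from main, line 35]
  weigh_samples(-3, -2) -> -1  [called from main, line 37]
Log origins:
  1: from main, line 33
  2: from fold_scores, line 9
  3: from audit_lot, line 2
  4: from audit_lot, line 5
  5: from fold_scores, line 11
  6: from resolve_slot, line 16
  7: from resolve_slot, line 21
  8: from main, line 36
  9: from weigh_samples, line 25
A correct fix: line 27: replace `%` with `//`.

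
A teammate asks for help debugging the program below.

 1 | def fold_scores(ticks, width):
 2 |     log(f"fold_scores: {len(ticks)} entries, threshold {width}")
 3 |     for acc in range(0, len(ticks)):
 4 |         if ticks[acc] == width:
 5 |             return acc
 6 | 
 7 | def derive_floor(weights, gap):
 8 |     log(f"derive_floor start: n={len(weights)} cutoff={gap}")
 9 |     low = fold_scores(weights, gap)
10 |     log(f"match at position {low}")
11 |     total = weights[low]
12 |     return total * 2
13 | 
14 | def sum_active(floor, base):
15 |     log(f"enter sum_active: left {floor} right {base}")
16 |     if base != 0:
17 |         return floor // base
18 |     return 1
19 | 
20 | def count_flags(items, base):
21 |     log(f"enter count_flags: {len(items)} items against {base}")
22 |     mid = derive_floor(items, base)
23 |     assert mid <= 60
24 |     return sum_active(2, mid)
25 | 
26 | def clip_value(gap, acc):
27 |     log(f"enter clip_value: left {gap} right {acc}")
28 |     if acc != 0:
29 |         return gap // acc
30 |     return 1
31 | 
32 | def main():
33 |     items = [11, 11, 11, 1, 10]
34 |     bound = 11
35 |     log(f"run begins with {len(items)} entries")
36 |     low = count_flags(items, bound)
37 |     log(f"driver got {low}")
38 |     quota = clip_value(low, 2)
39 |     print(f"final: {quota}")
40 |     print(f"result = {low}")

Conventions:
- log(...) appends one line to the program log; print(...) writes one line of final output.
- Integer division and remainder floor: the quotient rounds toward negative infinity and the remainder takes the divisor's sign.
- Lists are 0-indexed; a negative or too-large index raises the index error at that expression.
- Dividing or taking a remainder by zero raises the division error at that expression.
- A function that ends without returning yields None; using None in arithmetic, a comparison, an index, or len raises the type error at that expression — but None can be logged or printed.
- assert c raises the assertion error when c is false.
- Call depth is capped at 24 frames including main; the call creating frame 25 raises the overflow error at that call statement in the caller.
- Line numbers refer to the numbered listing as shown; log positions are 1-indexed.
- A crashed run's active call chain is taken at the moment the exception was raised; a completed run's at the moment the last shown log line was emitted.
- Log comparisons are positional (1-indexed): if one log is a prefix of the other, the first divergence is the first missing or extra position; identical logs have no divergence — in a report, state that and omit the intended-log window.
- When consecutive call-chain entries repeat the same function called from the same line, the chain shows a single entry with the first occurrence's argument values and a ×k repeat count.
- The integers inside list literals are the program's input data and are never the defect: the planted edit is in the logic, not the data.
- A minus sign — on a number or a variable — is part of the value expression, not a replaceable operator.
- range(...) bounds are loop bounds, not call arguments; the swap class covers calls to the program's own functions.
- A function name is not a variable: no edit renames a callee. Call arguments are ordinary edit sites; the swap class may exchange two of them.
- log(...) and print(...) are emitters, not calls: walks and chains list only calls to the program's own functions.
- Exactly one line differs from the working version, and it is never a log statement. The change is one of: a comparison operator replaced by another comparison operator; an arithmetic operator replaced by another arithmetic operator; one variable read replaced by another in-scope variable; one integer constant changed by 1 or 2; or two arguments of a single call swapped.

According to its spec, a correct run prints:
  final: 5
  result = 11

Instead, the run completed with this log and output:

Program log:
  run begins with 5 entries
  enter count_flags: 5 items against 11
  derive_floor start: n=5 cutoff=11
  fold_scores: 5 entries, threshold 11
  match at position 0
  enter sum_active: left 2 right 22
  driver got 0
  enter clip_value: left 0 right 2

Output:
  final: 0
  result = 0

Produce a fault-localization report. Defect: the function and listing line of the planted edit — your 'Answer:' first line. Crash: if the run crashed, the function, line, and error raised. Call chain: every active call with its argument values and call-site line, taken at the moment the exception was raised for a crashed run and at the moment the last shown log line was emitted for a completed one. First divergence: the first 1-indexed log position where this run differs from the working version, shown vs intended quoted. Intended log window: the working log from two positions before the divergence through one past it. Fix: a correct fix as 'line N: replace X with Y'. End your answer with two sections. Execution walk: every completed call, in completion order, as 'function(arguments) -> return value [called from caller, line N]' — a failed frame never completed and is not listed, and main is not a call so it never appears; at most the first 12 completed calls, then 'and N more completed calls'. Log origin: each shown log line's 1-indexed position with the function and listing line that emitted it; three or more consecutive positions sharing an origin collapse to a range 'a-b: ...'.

Answer: the defect is in count_flags at line 24.
Core observation: Log line 6 is where behavior first shows: 'enter sum_active: left 2 right 22' appears instead of 'enter sum_active: left 22 right 2'.
Call chain: main -> clip_value(0, 2) (called at line 38).
First divergence: at position 6 the run shows 'enter sum_active: left 2 right 22' where the working version logs 'enter sum_active: left 22 right 2'.
Intended log window:
  4: fold_scores: 5 entries, threshold 11
  5: match at position 0
  6: enter sum_active: left 22 right 2
  7: driver got 11
Execution walk:
  fold_scores([11, 11, 11, 1, 10], 11) -> 0  [called from derive_floor, line 9]
  derive_floor([11, 11, 11, 1, 10], 11) -> 22  [called from count_flags, line 22]
  sum_active(2, 22) -> 0  [called from count_flags, line 24]
  count_flags([11, 11, 11, 1, 10], 11) -> 0  [called from main, line 36]
  clip_value(0, 2) -> 0  [called from main, line 38]
Origin of each log line:
  1: from main, line 35
  2: from count_flags, line 21
  3: from derive_floor, line 8
  4: from fold_scores, line 2
  5: from derive_floor, line 10
  6: from sum_active, line 15
  7: from main, line 37
  8: from clip_value, line 27
A correct fix: line 24: replace `sum_active(2, mid)` with `sum_active(mid, 2)`.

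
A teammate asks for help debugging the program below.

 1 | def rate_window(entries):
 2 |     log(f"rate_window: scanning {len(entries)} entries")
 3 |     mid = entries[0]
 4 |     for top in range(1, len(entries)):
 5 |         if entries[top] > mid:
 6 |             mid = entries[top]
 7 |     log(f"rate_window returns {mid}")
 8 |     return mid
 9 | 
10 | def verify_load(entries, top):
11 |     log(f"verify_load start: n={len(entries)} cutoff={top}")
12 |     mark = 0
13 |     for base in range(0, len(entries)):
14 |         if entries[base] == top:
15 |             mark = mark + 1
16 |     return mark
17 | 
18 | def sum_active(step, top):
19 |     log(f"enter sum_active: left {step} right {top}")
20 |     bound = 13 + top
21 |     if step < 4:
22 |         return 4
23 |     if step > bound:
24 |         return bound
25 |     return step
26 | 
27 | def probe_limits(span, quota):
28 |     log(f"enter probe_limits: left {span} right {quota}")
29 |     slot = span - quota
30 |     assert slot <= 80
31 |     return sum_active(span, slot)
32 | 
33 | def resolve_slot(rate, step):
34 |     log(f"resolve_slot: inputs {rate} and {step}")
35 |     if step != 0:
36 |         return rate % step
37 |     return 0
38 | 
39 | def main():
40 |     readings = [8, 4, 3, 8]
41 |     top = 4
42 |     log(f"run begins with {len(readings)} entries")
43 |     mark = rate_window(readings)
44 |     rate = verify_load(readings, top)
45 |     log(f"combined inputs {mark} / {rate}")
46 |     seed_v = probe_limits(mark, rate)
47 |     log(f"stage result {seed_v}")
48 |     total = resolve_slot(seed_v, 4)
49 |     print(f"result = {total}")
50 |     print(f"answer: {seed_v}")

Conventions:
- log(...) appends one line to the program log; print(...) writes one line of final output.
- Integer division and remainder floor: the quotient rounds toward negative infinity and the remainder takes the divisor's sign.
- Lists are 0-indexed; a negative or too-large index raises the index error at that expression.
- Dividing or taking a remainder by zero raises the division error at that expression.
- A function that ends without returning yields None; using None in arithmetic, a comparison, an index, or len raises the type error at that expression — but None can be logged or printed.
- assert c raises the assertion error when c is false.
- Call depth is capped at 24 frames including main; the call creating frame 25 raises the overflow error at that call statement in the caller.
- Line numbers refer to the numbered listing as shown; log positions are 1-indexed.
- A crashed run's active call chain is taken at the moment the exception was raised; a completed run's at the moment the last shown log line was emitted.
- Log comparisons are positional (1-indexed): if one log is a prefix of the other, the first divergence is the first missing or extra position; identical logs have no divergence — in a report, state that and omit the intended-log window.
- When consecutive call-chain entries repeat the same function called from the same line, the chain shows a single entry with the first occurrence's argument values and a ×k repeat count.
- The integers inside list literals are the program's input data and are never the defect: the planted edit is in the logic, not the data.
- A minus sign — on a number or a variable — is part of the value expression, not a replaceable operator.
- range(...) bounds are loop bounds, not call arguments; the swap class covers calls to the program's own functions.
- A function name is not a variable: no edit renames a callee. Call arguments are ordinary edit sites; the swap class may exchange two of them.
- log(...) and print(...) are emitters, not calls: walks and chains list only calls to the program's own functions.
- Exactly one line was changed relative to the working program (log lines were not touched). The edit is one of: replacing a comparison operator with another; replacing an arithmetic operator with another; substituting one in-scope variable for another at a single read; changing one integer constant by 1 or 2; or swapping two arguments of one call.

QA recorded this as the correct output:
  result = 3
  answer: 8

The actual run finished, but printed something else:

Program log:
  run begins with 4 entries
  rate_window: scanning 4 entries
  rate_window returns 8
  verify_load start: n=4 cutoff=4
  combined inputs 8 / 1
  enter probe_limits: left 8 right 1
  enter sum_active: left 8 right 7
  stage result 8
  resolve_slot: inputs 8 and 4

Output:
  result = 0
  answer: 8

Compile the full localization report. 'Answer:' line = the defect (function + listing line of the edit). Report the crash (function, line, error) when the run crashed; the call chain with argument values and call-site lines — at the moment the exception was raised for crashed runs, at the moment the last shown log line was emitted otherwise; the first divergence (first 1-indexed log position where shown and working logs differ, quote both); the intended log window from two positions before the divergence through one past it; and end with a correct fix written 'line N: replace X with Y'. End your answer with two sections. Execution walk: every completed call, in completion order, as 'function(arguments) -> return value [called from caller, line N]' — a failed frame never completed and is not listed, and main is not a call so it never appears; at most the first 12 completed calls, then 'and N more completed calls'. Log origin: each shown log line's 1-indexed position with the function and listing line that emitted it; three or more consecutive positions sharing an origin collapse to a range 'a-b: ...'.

Answer: the defect is in main at line 48.
Core observation: The log first diverges at position 9: the faulty run prints 'resolve_slot: inputs 8 and 4' where the working version prints 'resolve_slot: inputs 8 and 5'.
Call chain: main -> resolve_slot(8, 4) (called at line 48).
First divergence: at position 9 the run shows 'resolve_slot: inputs 8 and 4' where the working version logs 'resolve_slot: inputs 8 and 5'.
Intended log window:
  7: enter sum_active: left 8 right 7
  8: stage result 8
  9: resolve_slot: inputs 8 and 5
Execution walk:
  rate_window([8, 4, 3, 8]) -> 8  [called from main, line 43]
  verify_load([8, 4, 3, 8], 4) -> 1  [called from main, line 44]
  sum_active(8, 7) -> 8  [called from probe_limits, line 31]
  probe_limits(8, 1) -> 8  [called from main, line 46]
  resolve_slot(8, 4) -> 0  [called from main, line 48]
Origin of each log line:
  1: emitted by main (line 42)
  2: emitted by rate_window (line 2)
  3: emitted by rate_window (line 7)
  4: emitted by verify_load (line 11)
  5: emitted by main (line 45)
  6: emitted by probe_limits (line 28)
  7: emitted by sum_active (line 19)
  8: emitted by main (line 47)
  9: emitted by resolve_slot (line 34)
A correct fix: line 48: replace `4` with `5`.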